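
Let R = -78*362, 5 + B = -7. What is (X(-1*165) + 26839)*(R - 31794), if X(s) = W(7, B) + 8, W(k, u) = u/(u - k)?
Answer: -30621603150/19 ≈ -1.6117e+9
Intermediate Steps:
B = -12 (B = -5 - 7 = -12)
R = -28236
X(s) = 164/19 (X(s) = -12/(-12 - 1*7) + 8 = -12/(-12 - 7) + 8 = -12/(-19) + 8 = -12*(-1/19) + 8 = 12/19 + 8 = 164/19)
(X(-1*165) + 26839)*(R - 31794) = (164/19 + 26839)*(-28236 - 31794) = (510105/19)*(-60030) = -30621603150/19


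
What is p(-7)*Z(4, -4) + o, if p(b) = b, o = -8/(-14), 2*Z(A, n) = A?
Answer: -94/7 ≈ -13.429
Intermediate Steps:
Z(A, n) = A/2
o = 4/7 (o = -8*(-1/14) = 4/7 ≈ 0.57143)
p(-7)*Z(4, -4) + o = -7*4/2 + 4/7 = -7*2 + 4/7 = -14 + 4/7 = -94/7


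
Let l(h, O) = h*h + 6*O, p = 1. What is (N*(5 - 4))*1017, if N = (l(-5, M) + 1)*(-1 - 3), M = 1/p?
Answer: -130176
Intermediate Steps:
M = 1 (M = 1/1 = 1)
l(h, O) = h² + 6*O
N = -128 (N = (((-5)² + 6*1) + 1)*(-1 - 3) = ((25 + 6) + 1)*(-4) = (31 + 1)*(-4) = 32*(-4) = -128)
(N*(5 - 4))*1017 = -128*(5 - 4)*1017 = -128*1*1017 = -128*1017 = -130176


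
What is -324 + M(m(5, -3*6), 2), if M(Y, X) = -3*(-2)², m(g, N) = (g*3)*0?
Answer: -336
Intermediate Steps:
m(g, N) = 0 (m(g, N) = (3*g)*0 = 0)
M(Y, X) = -12 (M(Y, X) = -3*4 = -12)
-324 + M(m(5, -3*6), 2) = -324 - 12 = -336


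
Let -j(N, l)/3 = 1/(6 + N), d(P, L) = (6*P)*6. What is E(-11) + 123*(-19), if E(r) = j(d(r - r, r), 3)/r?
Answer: -51413/22 ≈ -2337.0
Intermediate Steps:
d(P, L) = 36*P
j(N, l) = -3/(6 + N)
E(r) = -1/(2*r) (E(r) = (-3/(6 + 36*(r - r)))/r = (-3/(6 + 36*0))/r = (-3/(6 + 0))/r = (-3/6)/r = (-3*⅙)/r = -1/(2*r))
E(-11) + 123*(-19) = -½/(-11) + 123*(-19) = -½*(-1/11) - 2337 = 1/22 - 2337 = -51413/22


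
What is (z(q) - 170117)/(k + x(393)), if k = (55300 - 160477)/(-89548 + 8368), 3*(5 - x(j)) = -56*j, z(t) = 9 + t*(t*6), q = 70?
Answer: -3807558480/198682519 ≈ -19.164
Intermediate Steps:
z(t) = 9 + 6*t**2 (z(t) = 9 + t*(6*t) = 9 + 6*t**2)
x(j) = 5 + 56*j/3 (x(j) = 5 - (-56)*j/3 = 5 + 56*j/3)
k = 35059/27060 (k = -105177/(-81180) = -105177*(-1/81180) = 35059/27060 ≈ 1.2956)
(z(q) - 170117)/(k + x(393)) = ((9 + 6*70**2) - 170117)/(35059/27060 + (5 + (56/3)*393)) = ((9 + 6*4900) - 170117)/(35059/27060 + (5 + 7336)) = ((9 + 29400) - 170117)/(35059/27060 + 7341) = (29409 - 170117)/(198682519/27060) = -140708*27060/198682519 = -3807558480/198682519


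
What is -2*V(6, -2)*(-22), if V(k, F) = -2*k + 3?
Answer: -396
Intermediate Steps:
V(k, F) = 3 - 2*k
-2*V(6, -2)*(-22) = -2*(3 - 2*6)*(-22) = -2*(3 - 12)*(-22) = -2*(-9)*(-22) = 18*(-22) = -396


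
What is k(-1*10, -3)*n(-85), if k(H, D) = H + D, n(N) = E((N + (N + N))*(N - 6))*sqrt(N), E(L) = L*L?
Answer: -7000136325*I*sqrt(85) ≈ -6.4538e+10*I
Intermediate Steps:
E(L) = L**2
n(N) = 9*N**(5/2)*(-6 + N)**2 (n(N) = ((N + (N + N))*(N - 6))**2*sqrt(N) = ((N + 2*N)*(-6 + N))**2*sqrt(N) = ((3*N)*(-6 + N))**2*sqrt(N) = (3*N*(-6 + N))**2*sqrt(N) = (9*N**2*(-6 + N)**2)*sqrt(N) = 9*N**(5/2)*(-6 + N)**2)
k(H, D) = D + H
k(-1*10, -3)*n(-85) = (-3 - 1*10)*(9*(-85)**(5/2)*(-6 - 85)**2) = (-3 - 10)*(9*(7225*I*sqrt(85))*(-91)**2) = -117*7225*I*sqrt(85)*8281 = -7000136325*I*sqrt(85)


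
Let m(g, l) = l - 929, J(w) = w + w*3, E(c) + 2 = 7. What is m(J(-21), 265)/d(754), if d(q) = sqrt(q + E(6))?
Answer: -664*sqrt(759)/759 ≈ -24.102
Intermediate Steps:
E(c) = 5 (E(c) = -2 + 7 = 5)
J(w) = 4*w (J(w) = w + 3*w = 4*w)
m(g, l) = -929 + l
d(q) = sqrt(5 + q) (d(q) = sqrt(q + 5) = sqrt(5 + q))
m(J(-21), 265)/d(754) = (-929 + 265)/(sqrt(5 + 754)) = -664*sqrt(759)/759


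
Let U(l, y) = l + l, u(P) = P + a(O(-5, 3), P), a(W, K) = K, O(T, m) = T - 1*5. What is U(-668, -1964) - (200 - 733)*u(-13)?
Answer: -15194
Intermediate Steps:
O(T, m) = -5 + T (O(T, m) = T - 5 = -5 + T)
u(P) = 2*P (u(P) = P + P = 2*P)
U(l, y) = 2*l
U(-668, -1964) - (200 - 733)*u(-13) = 2*(-668) - (200 - 733)*2*(-13) = -1336 - (-533)*(-26) = -1336 - 1*13858 = -1336 - 13858 = -15194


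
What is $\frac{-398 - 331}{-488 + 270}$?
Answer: $\frac{729}{218} \approx 3.344$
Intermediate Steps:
$\frac{-398 - 331}{-488 + 270} = - \frac{729}{-218} = \left(-729\right) \left(- \frac{1}{218}\right) = \frac{729}{218}$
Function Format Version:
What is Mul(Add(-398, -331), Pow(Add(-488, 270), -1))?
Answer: Rational(729, 218) ≈ 3.3440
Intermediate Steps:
Mul(Add(-398, -331), Pow(Add(-488, 270), -1)) = Mul(-729, Pow(-218, -1)) = Mul(-729, Rational(-1, 218)) = Rational(729, 218)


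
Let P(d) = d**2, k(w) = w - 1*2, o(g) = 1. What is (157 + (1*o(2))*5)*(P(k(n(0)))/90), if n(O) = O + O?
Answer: 36/5 ≈ 7.2000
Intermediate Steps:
n(O) = 2*O
k(w) = -2 + w (k(w) = w - 2 = -2 + w)
(157 + (1*o(2))*5)*(P(k(n(0)))/90) = (157 + (1*1)*5)*((-2 + 2*0)**2/90) = (157 + 1*5)*((-2 + 0)**2*(1/90)) = (157 + 5)*((-2)**2*(1/90)) = 162*(4*(1/90)) = 162*(2/45) = 36/5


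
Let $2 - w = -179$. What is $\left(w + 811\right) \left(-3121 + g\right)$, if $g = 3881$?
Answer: $753920$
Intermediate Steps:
$w = 181$ ($w = 2 - -179 = 2 + 179 = 181$)
$\left(w + 811\right) \left(-3121 + g\right) = \left(181 + 811\right) \left(-3121 + 3881\right) = 992 \cdot 760 = 753920$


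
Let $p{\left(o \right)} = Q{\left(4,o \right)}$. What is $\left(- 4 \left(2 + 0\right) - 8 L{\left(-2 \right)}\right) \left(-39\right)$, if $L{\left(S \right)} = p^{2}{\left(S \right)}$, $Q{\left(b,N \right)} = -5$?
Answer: $8112$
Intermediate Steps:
$p{\left(o \right)} = -5$
$L{\left(S \right)} = 25$ ($L{\left(S \right)} = \left(-5\right)^{2} = 25$)
$\left(- 4 \left(2 + 0\right) - 8 L{\left(-2 \right)}\right) \left(-39\right) = \left(- 4 \left(2 + 0\right) - 200\right) \left(-39\right) = \left(\left(-4\right) 2 - 200\right) \left(-39\right) = \left(-8 - 200\right) \left(-39\right) = \left(-208\right) \left(-39\right) = 8112$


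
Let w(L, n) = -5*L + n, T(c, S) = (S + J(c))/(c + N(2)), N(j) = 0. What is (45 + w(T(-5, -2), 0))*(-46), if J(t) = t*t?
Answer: -3128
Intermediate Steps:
J(t) = t²
T(c, S) = (S + c²)/c (T(c, S) = (S + c²)/(c + 0) = (S + c²)/c)
w(L, n) = n - 5*L
(45 + w(T(-5, -2), 0))*(-46) = (45 + (0 - 5*(-5 - 2/(-5))))*(-46) = (45 + (0 - 5*(-5 - 2*(-⅕))))*(-46) = (45 + (0 - 5*(-5 + ⅖)))*(-46) = (45 + (0 - 5*(-23/5)))*(-46) = (45 + (0 + 23))*(-46) = (45 + 23)*(-46) = 68*(-46) = -3128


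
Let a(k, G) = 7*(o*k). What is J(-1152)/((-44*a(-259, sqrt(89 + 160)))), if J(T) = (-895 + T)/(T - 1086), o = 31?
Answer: 2047/5534421816 ≈ 3.6987e-7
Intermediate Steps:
a(k, G) = 217*k (a(k, G) = 7*(31*k) = 217*k)
J(T) = (-895 + T)/(-1086 + T)
J(-1152)/((-44*a(-259, sqrt(89 + 160)))) = ((-895 - 1152)/(-1086 - 1152))/((-9548*(-259))) = (-2047/(-2238))/((-44*(-56203))) = -1/2238*(-2047)/2472932 = (2047/2238)*(1/2472932) = 2047/5534421816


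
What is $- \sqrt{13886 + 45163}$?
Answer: $-243$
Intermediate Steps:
$- \sqrt{13886 + 45163} = - \sqrt{59049} = \left(-1\right) 243 = -243$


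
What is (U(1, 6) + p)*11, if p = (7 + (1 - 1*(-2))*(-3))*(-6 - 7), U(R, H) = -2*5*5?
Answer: -264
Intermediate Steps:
U(R, H) = -50 (U(R, H) = -10*5 = -50)
p = 26 (p = (7 + (1 + 2)*(-3))*(-13) = (7 + 3*(-3))*(-13) = (7 - 9)*(-13) = -2*(-13) = 26)
(U(1, 6) + p)*11 = (-50 + 26)*11 = -24*11 = -264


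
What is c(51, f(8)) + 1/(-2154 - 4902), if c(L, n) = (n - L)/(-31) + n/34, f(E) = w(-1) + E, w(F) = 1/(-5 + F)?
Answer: 6034117/3718512 ≈ 1.6227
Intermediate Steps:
f(E) = -1/6 + E (f(E) = 1/(-5 - 1) + E = 1/(-6) + E = -1/6 + E)
c(L, n) = -3*n/1054 + L/31 (c(L, n) = (n - L)*(-1/31) + n*(1/34) = (-n/31 + L/31) + n/34 = -3*n/1054 + L/31)
c(51, f(8)) + 1/(-2154 - 4902) = (-3*(-1/6 + 8)/1054 + (1/31)*51) + 1/(-2154 - 4902) = (-3/1054*47/6 + 51/31) + 1/(-7056) = (-47/2108 + 51/31) - 1/7056 = 3421/2108 - 1/7056 = 6034117/3718512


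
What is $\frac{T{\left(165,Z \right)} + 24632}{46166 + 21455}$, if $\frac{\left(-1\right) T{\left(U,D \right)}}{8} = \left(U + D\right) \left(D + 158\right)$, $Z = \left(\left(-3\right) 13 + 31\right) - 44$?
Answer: $- \frac{71192}{67621} \approx -1.0528$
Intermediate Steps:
$Z = -52$ ($Z = \left(-39 + 31\right) - 44 = -8 - 44 = -52$)
$T{\left(U,D \right)} = - 8 \left(158 + D\right) \left(D + U\right)$ ($T{\left(U,D \right)} = - 8 \left(U + D\right) \left(D + 158\right) = - 8 \left(D + U\right) \left(158 + D\right) = - 8 \left(158 + D\right) \left(D + U\right)$)
$\frac{T{\left(165,Z \right)} + 24632}{46166 + 21455} = \frac{\left(\left(-1264\right) \left(-52\right) - 208560 - 8 \left(-52\right)^{2} - \left(-416\right) 165\right) + 24632}{46166 + 21455} = \frac{\left(65728 - 208560 - 21632 + 68640\right) + 24632}{67621} = \left(\left(65728 - 208560 - 21632 + 68640\right) + 24632\right) \frac{1}{67621} = \left(-95824 + 24632\right) \frac{1}{67621} = \left(-71192\right) \frac{1}{67621} = - \frac{71192}{67621}$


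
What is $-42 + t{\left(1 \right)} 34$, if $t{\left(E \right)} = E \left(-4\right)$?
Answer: $-178$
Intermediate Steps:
$t{\left(E \right)} = - 4 E$
$-42 + t{\left(1 \right)} 34 = -42 + \left(-4\right) 1 \cdot 34 = -42 - 136 = -178$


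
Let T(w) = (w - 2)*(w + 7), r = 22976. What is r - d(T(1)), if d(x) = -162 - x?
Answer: 23130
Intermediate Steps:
T(w) = (-2 + w)*(7 + w)
r - d(T(1)) = 22976 - (-162 - (-14 + 1² + 5*1)) = 22976 - (-162 - (-14 + 1 + 5)) = 22976 - (-162 - 1*(-8)) = 22976 - (-162 + 8) = 22976 - 1*(-154) = 22976 + 154 = 23130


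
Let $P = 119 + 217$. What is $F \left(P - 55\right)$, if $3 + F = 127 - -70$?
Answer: $54514$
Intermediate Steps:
$F = 194$ ($F = -3 + \left(127 - -70\right) = -3 + \left(127 + 70\right) = -3 + 197 = 194$)
$P = 336$
$F \left(P - 55\right) = 194 \left(336 - 55\right) = 194 \cdot 281 = 54514$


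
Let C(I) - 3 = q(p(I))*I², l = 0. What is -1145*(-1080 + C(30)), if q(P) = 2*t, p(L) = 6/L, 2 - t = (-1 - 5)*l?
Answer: -2888835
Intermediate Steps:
t = 2 (t = 2 - (-1 - 5)*0 = 2 - (-6)*0 = 2 - 1*0 = 2 + 0 = 2)
q(P) = 4 (q(P) = 2*2 = 4)
C(I) = 3 + 4*I²
-1145*(-1080 + C(30)) = -1145*(-1080 + (3 + 4*30²)) = -1145*(-1080 + (3 + 4*900)) = -1145*(-1080 + (3 + 3600)) = -1145*(-1080 + 3603) = -1145*2523 = -2888835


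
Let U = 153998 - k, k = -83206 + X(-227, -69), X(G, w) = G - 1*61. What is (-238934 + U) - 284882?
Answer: -286324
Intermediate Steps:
X(G, w) = -61 + G (X(G, w) = G - 61 = -61 + G)
k = -83494 (k = -83206 + (-61 - 227) = -83206 - 288 = -83494)
U = 237492 (U = 153998 - 1*(-83494) = 153998 + 83494 = 237492)
(-238934 + U) - 284882 = (-238934 + 237492) - 284882 = -1442 - 284882 = -286324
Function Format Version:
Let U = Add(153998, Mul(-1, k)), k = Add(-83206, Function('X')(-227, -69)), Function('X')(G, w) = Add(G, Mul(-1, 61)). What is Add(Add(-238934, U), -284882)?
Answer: -286324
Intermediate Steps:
Function('X')(G, w) = Add(-61, G) (Function('X')(G, w) = Add(G, -61) = Add(-61, G))
k = -83494 (k = Add(-83206, Add(-61, -227)) = Add(-83206, -288) = -83494)
U = 237492 (U = Add(153998, Mul(-1, -83494)) = Add(153998, 83494) = 237492)
Add(Add(-238934, U), -284882) = Add(Add(-238934, 237492), -284882) = Add(-1442, -284882) = -286324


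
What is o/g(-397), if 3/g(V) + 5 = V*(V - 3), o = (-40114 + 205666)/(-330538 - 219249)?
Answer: -1251849040/78541 ≈ -15939.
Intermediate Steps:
o = -165552/549787 (o = 165552/(-549787) = 165552*(-1/549787) = -165552/549787 ≈ -0.30112)
g(V) = 3/(-5 + V*(-3 + V)) (g(V) = 3/(-5 + V*(V - 3)) = 3/(-5 + V*(-3 + V)))
o/g(-397) = -165552/(549787*(3/(-5 + (-397)**2 - 3*(-397)))) = -165552/(549787*(3/(-5 + 157609 + 1191))) = -165552/(549787*(3/158795)) = -165552/(549787*(3*(1/158795))) = -165552/(549787*3/158795) = -165552/549787*158795/3 = -1251849040/78541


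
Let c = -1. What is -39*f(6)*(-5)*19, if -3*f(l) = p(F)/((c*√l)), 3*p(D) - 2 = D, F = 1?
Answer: 1235*√6/6 ≈ 504.19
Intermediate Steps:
p(D) = ⅔ + D/3
f(l) = 1/(3*√l) (f(l) = -(⅔ + (⅓)*1)/(3*((-√l))) = -(⅔ + ⅓)*(-1/√l)/3 = -(-1/√l)/3 = -(-1)/(3*√l) = 1/(3*√l))
-39*f(6)*(-5)*19 = -39*1/(3*√6)*(-5)*19 = -39*(√6/6)/3*(-5)*19 = -39*√6/18*(-5)*19 = -(-65)*√6/6*19 = (65*√6/6)*19 = 1235*√6/6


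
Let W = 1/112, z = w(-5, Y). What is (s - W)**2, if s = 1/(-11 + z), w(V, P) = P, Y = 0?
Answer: 15129/1517824 ≈ 0.0099676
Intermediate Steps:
z = 0
s = -1/11 (s = 1/(-11 + 0) = 1/(-11) = -1/11 ≈ -0.090909)
W = 1/112 ≈ 0.0089286
(s - W)**2 = (-1/11 - 1*1/112)**2 = (-1/11 - 1/112)**2 = (-123/1232)**2 = 15129/1517824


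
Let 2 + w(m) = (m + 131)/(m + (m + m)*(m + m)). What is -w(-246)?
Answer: 483751/241818 ≈ 2.0005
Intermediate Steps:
w(m) = -2 + (131 + m)/(m + 4*m²) (w(m) = -2 + (m + 131)/(m + (m + m)*(m + m)) = -2 + (131 + m)/(m + (2*m)*(2*m)) = -2 + (131 + m)/(m + 4*m²))
-w(-246) = -(131 - 1*(-246) - 8*(-246)²)/((-246)*(1 + 4*(-246))) = -(-1)*(131 + 246 - 8*60516)/(246*(1 - 984)) = -(-1)*(131 + 246 - 484128)/(246*(-983)) = -(-1)*(-1)*(-483751)/(246*983) = -1*(-483751/241818) = 483751/241818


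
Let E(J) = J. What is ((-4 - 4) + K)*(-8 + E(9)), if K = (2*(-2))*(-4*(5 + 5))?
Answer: 152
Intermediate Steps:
K = 160 (K = -(-16)*10 = -4*(-40) = 160)
((-4 - 4) + K)*(-8 + E(9)) = ((-4 - 4) + 160)*(-8 + 9) = (-8 + 160)*1 = 152*1 = 152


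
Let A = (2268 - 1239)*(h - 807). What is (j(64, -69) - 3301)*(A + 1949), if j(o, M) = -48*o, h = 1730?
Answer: -6065286068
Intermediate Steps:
A = 949767 (A = (2268 - 1239)*(1730 - 807) = 1029*923 = 949767)
(j(64, -69) - 3301)*(A + 1949) = (-48*64 - 3301)*(949767 + 1949) = (-3072 - 3301)*951716 = -6373*951716 = -6065286068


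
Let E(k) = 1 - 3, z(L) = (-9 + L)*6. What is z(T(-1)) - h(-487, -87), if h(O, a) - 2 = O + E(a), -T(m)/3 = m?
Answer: 451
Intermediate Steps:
T(m) = -3*m
z(L) = -54 + 6*L
E(k) = -2
h(O, a) = O (h(O, a) = 2 + (O - 2) = 2 + (-2 + O) = O)
z(T(-1)) - h(-487, -87) = (-54 + 6*(-3*(-1))) - 1*(-487) = (-54 + 6*3) + 487 = (-54 + 18) + 487 = -36 + 487 = 451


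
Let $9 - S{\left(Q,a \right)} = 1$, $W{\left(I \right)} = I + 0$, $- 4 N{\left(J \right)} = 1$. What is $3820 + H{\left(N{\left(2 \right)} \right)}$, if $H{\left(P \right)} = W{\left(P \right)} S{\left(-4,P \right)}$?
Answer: $3818$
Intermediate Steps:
$N{\left(J \right)} = - \frac{1}{4}$ ($N{\left(J \right)} = \left(- \frac{1}{4}\right) 1 = - \frac{1}{4}$)
$W{\left(I \right)} = I$
$S{\left(Q,a \right)} = 8$ ($S{\left(Q,a \right)} = 9 - 1 = 8$)
$H{\left(P \right)} = 8 P$ ($H{\left(P \right)} = P 8 = 8 P$)
$3820 + H{\left(N{\left(2 \right)} \right)} = 3820 + 8 \left(- \frac{1}{4}\right) = 3820 - 2 = 3818$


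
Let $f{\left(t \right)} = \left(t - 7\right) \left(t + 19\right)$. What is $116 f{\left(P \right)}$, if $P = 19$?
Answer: $52896$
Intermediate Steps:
$f{\left(t \right)} = \left(-7 + t\right) \left(19 + t\right)$
$116 f{\left(P \right)} = 116 \left(-133 + 19^{2} + 12 \cdot 19\right) = 116 \left(-133 + 361 + 228\right) = 116 \cdot 456 = 52896$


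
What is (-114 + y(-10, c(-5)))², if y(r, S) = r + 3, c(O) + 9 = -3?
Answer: 14641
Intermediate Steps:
c(O) = -12 (c(O) = -9 - 3 = -12)
y(r, S) = 3 + r
(-114 + y(-10, c(-5)))² = (-114 + (3 - 10))² = (-114 - 7)² = (-121)² = 14641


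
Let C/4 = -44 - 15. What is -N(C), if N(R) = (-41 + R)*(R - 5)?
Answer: -66757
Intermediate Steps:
C = -236 (C = 4*(-44 - 15) = 4*(-59) = -236)
N(R) = (-41 + R)*(-5 + R)
-N(C) = -(205 + (-236)² - 46*(-236)) = -(205 + 55696 + 10856) = -1*66757 = -66757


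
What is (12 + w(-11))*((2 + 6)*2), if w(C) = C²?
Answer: 2128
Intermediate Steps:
(12 + w(-11))*((2 + 6)*2) = (12 + (-11)²)*((2 + 6)*2) = (12 + 121)*(8*2) = 133*16 = 2128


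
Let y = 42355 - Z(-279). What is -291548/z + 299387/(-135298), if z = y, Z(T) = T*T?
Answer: 14410907111/2400592414 ≈ 6.0031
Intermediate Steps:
Z(T) = T²
y = -35486 (y = 42355 - 1*(-279)² = 42355 - 1*77841 = 42355 - 77841 = -35486)
z = -35486
-291548/z + 299387/(-135298) = -291548/(-35486) + 299387/(-135298) = -291548*(-1/35486) + 299387*(-1/135298) = 145774/17743 - 299387/135298 = 14410907111/2400592414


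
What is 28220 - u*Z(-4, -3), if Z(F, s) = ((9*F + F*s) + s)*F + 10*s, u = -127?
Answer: 38126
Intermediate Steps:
Z(F, s) = 10*s + F*(s + 9*F + F*s) (Z(F, s) = (s + 9*F + F*s)*F + 10*s = F*(s + 9*F + F*s) + 10*s = 10*s + F*(s + 9*F + F*s))
28220 - u*Z(-4, -3) = 28220 - (-127)*(9*(-4)**2 + 10*(-3) - 4*(-3) - 3*(-4)**2) = 28220 - (-127)*(9*16 - 30 + 12 - 3*16) = 28220 - (-127)*(144 - 30 + 12 - 48) = 28220 - (-127)*78 = 28220 - 1*(-9906) = 28220 + 9906 = 38126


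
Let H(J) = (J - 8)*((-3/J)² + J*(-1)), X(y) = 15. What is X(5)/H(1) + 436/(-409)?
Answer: -30551/22904 ≈ -1.3339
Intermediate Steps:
H(J) = (-8 + J)*(-J + 9/J²) (H(J) = (-8 + J)*(9/J² - J) = (-8 + J)*(-J + 9/J²))
X(5)/H(1) + 436/(-409) = 15/(((-72 + 9*1 + 1³*(8 - 1*1))/1²)) + 436/(-409) = 15/((1*(-72 + 9 + 1*(8 - 1)))) + 436*(-1/409) = 15/((1*(-72 + 9 + 1*7))) - 436/409 = 15/((1*(-72 + 9 + 7))) - 436/409 = 15/((1*(-56))) - 436/409 = 15/(-56) - 436/409 = 15*(-1/56) - 436/409 = -15/56 - 436/409 = -30551/22904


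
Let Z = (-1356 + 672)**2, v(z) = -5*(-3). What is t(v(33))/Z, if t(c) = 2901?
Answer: 967/155952 ≈ 0.0062006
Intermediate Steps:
v(z) = 15
Z = 467856 (Z = (-684)**2 = 467856)
t(v(33))/Z = 2901/467856 = 2901*(1/467856) = 967/155952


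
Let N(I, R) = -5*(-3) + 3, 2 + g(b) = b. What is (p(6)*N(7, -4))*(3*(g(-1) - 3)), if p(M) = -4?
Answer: 1296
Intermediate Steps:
g(b) = -2 + b
N(I, R) = 18 (N(I, R) = 15 + 3 = 18)
(p(6)*N(7, -4))*(3*(g(-1) - 3)) = (-4*18)*(3*((-2 - 1) - 3)) = -216*(-3 - 3) = -216*(-6) = -72*(-18) = 1296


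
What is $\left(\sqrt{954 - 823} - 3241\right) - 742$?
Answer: $-3983 + \sqrt{131} \approx -3971.6$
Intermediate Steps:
$\left(\sqrt{954 - 823} - 3241\right) - 742 = \left(\sqrt{131} - 3241\right) - 742 = \left(-3241 + \sqrt{131}\right) - 742 = -3983 + \sqrt{131}$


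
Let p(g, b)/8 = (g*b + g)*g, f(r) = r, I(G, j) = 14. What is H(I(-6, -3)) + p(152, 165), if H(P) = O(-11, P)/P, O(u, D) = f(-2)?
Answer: 214774783/7 ≈ 3.0682e+7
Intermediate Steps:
O(u, D) = -2
H(P) = -2/P
p(g, b) = 8*g*(g + b*g) (p(g, b) = 8*((g*b + g)*g) = 8*((b*g + g)*g) = 8*((g + b*g)*g) = 8*(g*(g + b*g)) = 8*g*(g + b*g))
H(I(-6, -3)) + p(152, 165) = -2/14 + 8*152**2*(1 + 165) = -2*1/14 + 8*23104*166 = -1/7 + 30682112 = 214774783/7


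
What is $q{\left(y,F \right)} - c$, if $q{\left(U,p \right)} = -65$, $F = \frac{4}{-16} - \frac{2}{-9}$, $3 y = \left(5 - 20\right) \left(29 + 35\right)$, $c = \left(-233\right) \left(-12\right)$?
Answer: $-2861$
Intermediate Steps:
$c = 2796$
$y = -320$ ($y = \frac{\left(5 - 20\right) \left(29 + 35\right)}{3} = \frac{\left(-15\right) 64}{3} = \frac{1}{3} \left(-960\right) = -320$)
$F = - \frac{1}{36}$ ($F = 4 \left(- \frac{1}{16}\right) - - \frac{2}{9} = - \frac{1}{4} + \frac{2}{9} = - \frac{1}{36} \approx -0.027778$)
$q{\left(y,F \right)} - c = -65 - 2796 = -2861$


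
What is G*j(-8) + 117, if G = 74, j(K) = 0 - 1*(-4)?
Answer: 413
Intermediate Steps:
j(K) = 4 (j(K) = 0 + 4 = 4)
G*j(-8) + 117 = 74*4 + 117 = 296 + 117 = 413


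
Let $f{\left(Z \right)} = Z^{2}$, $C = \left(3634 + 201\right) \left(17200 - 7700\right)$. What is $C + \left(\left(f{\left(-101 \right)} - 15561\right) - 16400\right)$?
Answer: $36410740$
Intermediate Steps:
$C = 36432500$ ($C = 3835 \cdot 9500 = 36432500$)
$C + \left(\left(f{\left(-101 \right)} - 15561\right) - 16400\right) = 36432500 - \left(31961 - 10201\right) = 36432500 + \left(\left(10201 - 15561\right) - 16400\right) = 36432500 - 21760 = 36410740$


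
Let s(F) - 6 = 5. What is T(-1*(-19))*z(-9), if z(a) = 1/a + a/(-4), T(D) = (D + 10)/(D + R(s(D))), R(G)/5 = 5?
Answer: 203/144 ≈ 1.4097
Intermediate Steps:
s(F) = 11 (s(F) = 6 + 5 = 11)
R(G) = 25 (R(G) = 5*5 = 25)
T(D) = (10 + D)/(25 + D) (T(D) = (D + 10)/(D + 25) = (10 + D)/(25 + D))
z(a) = 1/a - a/4 (z(a) = 1/a + a*(-1/4) = 1/a - a/4)
T(-1*(-19))*z(-9) = ((10 - 1*(-19))/(25 - 1*(-19)))*(1/(-9) - 1/4*(-9)) = ((10 + 19)/(25 + 19))*(-1/9 + 9/4) = (29/44)*(77/36) = 203/144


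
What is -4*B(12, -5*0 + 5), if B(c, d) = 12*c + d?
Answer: -596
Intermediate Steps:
B(c, d) = d + 12*c
-4*B(12, -5*0 + 5) = -4*((-5*0 + 5) + 12*12) = -4*((0 + 5) + 144) = -4*(5 + 144) = -4*149 = -596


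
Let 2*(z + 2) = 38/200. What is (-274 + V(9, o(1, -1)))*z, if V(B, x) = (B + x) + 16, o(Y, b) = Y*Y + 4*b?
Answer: 24003/50 ≈ 480.06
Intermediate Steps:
o(Y, b) = Y**2 + 4*b
V(B, x) = 16 + B + x
z = -381/200 (z = -2 + (38/200)/2 = -2 + (38*(1/200))/2 = -2 + (1/2)*(19/100) = -2 + 19/200 = -381/200 ≈ -1.9050)
(-274 + V(9, o(1, -1)))*z = (-274 + (16 + 9 + (1**2 + 4*(-1))))*(-381/200) = (-274 + (16 + 9 + (1 - 4)))*(-381/200) = (-274 + (16 + 9 - 3))*(-381/200) = (-274 + 22)*(-381/200) = -252*(-381/200) = 24003/50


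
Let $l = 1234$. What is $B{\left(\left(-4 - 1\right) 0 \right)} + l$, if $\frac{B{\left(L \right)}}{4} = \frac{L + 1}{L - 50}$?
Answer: $\frac{30848}{25} \approx 1233.9$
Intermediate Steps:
$B{\left(L \right)} = \frac{4 \left(1 + L\right)}{-50 + L}$ ($B{\left(L \right)} = 4 \frac{L + 1}{L - 50} = 4 \frac{1 + L}{-50 + L} = \frac{4 \left(1 + L\right)}{-50 + L}$)
$B{\left(\left(-4 - 1\right) 0 \right)} + l = \frac{4 \left(1 + \left(-4 - 1\right) 0\right)}{-50 + \left(-4 - 1\right) 0} + 1234 = \frac{4 \left(1 - 0\right)}{-50 - 0} + 1234 = \frac{4 \left(1 + 0\right)}{-50 + 0} + 1234 = 4 \frac{1}{-50} \cdot 1 + 1234 = 4 \left(- \frac{1}{50}\right) 1 + 1234 = - \frac{2}{25} + 1234 = \frac{30848}{25}$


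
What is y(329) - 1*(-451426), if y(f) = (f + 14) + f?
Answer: 452098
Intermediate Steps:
y(f) = 14 + 2*f (y(f) = (14 + f) + f = 14 + 2*f)
y(329) - 1*(-451426) = (14 + 2*329) - 1*(-451426) = (14 + 658) + 451426 = 672 + 451426 = 452098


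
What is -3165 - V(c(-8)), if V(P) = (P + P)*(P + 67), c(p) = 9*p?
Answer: -3885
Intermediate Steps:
V(P) = 2*P*(67 + P) (V(P) = (2*P)*(67 + P) = 2*P*(67 + P))
-3165 - V(c(-8)) = -3165 - 2*9*(-8)*(67 + 9*(-8)) = -3165 - 2*(-72)*(67 - 72) = -3165 - 2*(-72)*(-5) = -3165 - 1*720 = -3165 - 720 = -3885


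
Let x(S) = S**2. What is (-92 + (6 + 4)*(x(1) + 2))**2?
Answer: 3844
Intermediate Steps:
(-92 + (6 + 4)*(x(1) + 2))**2 = (-92 + (6 + 4)*(1**2 + 2))**2 = (-92 + 10*(1 + 2))**2 = (-92 + 10*3)**2 = (-92 + 30)**2 = (-62)**2 = 3844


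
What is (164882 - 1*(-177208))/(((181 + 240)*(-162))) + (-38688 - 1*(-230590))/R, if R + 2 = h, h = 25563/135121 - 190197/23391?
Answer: -4729903904312608/244982202449 ≈ -19307.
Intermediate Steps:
h = -2789073856/351179479 (h = 25563*(1/135121) - 190197*1/23391 = 25563/135121 - 21133/2599 = -2789073856/351179479 ≈ -7.9420)
R = -3491432814/351179479 (R = -2 - 2789073856/351179479 = -3491432814/351179479 ≈ -9.9420)
(164882 - 1*(-177208))/(((181 + 240)*(-162))) + (-38688 - 1*(-230590))/R = (164882 - 1*(-177208))/(((181 + 240)*(-162))) + (-38688 - 1*(-230590))/(-3491432814/351179479) = (164882 + 177208)/((421*(-162))) + (-38688 + 230590)*(-351179479/3491432814) = 342090/(-68202) + 191902*(-351179479/3491432814) = 342090*(-1/68202) - 33696022189529/1745716407 = -6335/1263 - 33696022189529/1745716407 = -4729903904312608/244982202449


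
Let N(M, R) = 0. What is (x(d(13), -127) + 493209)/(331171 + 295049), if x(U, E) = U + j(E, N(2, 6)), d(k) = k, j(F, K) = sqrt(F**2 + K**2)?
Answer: 493349/626220 ≈ 0.78782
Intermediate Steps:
x(U, E) = U + sqrt(E**2) (x(U, E) = U + sqrt(E**2 + 0**2) = U + sqrt(E**2 + 0) = U + sqrt(E**2))
(x(d(13), -127) + 493209)/(331171 + 295049) = ((13 + sqrt((-127)**2)) + 493209)/(331171 + 295049) = ((13 + sqrt(16129)) + 493209)/626220 = ((13 + 127) + 493209)*(1/626220) = (140 + 493209)*(1/626220) = 493349*(1/626220) = 493349/626220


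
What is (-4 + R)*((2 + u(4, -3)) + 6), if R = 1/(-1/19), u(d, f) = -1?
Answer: -161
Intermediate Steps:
R = -19 (R = 1/(-1*1/19) = 1/(-1/19) = -19)
(-4 + R)*((2 + u(4, -3)) + 6) = (-4 - 19)*((2 - 1) + 6) = -23*(1 + 6) = -23*7 = -161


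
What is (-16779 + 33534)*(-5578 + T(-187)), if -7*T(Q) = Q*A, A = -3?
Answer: -663615285/7 ≈ -9.4802e+7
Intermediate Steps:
T(Q) = 3*Q/7 (T(Q) = -Q*(-3)/7 = -(-3)*Q/7 = 3*Q/7)
(-16779 + 33534)*(-5578 + T(-187)) = (-16779 + 33534)*(-5578 + (3/7)*(-187)) = 16755*(-5578 - 561/7) = 16755*(-39607/7) = -663615285/7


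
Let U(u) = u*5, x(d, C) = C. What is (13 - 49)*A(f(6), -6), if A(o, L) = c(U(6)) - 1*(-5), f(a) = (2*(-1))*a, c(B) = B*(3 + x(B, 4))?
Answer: -7740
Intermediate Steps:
U(u) = 5*u
c(B) = 7*B (c(B) = B*(3 + 4) = B*7 = 7*B)
f(a) = -2*a
A(o, L) = 215 (A(o, L) = 7*(5*6) - 1*(-5) = 7*30 + 5 = 210 + 5 = 215)
(13 - 49)*A(f(6), -6) = (13 - 49)*215 = -36*215 = -7740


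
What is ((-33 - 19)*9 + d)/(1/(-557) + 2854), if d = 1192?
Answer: 403268/1589677 ≈ 0.25368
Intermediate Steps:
((-33 - 19)*9 + d)/(1/(-557) + 2854) = ((-33 - 19)*9 + 1192)/(1/(-557) + 2854) = (-52*9 + 1192)/(-1/557 + 2854) = (-468 + 1192)/(1589677/557) = 724*(557/1589677) = 403268/1589677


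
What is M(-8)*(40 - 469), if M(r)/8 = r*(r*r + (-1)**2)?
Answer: 1784640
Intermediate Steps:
M(r) = 8*r*(1 + r**2) (M(r) = 8*(r*(r*r + (-1)**2)) = 8*(r*(r**2 + 1)) = 8*(r*(1 + r**2)) = 8*r*(1 + r**2))
M(-8)*(40 - 469) = (8*(-8)*(1 + (-8)**2))*(40 - 469) = (8*(-8)*(1 + 64))*(-429) = (8*(-8)*65)*(-429) = -4160*(-429) = 1784640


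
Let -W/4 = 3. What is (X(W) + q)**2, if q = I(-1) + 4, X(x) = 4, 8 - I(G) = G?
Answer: 289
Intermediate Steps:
W = -12 (W = -4*3 = -12)
I(G) = 8 - G
q = 13 (q = (8 - 1*(-1)) + 4 = (8 + 1) + 4 = 9 + 4 = 13)
(X(W) + q)**2 = (4 + 13)**2 = 17**2 = 289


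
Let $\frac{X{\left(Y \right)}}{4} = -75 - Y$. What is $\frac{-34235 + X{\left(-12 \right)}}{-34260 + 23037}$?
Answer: $\frac{34487}{11223} \approx 3.0729$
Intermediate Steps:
$X{\left(Y \right)} = -300 - 4 Y$ ($X{\left(Y \right)} = 4 \left(-75 - Y\right) = -300 - 4 Y$)
$\frac{-34235 + X{\left(-12 \right)}}{-34260 + 23037} = \frac{-34235 - 252}{-34260 + 23037} = \frac{-34235 + \left(-300 + 48\right)}{-11223} = \left(-34235 - 252\right) \left(- \frac{1}{11223}\right) = \left(-34487\right) \left(- \frac{1}{11223}\right) = \frac{34487}{11223}$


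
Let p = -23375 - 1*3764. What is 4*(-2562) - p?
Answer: 16891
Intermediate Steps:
p = -27139 (p = -23375 - 3764 = -27139)
4*(-2562) - p = 4*(-2562) - 1*(-27139) = -10248 + 27139 = 16891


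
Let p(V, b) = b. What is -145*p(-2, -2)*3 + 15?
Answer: 885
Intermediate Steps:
-145*p(-2, -2)*3 + 15 = -(-290)*3 + 15 = -145*(-6) + 15 = 870 + 15 = 885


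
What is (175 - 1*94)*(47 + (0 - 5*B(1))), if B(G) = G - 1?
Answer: 3807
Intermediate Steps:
B(G) = -1 + G
(175 - 1*94)*(47 + (0 - 5*B(1))) = (175 - 1*94)*(47 + (0 - 5*(-1 + 1))) = (175 - 94)*(47 + (0 - 5*0)) = 81*(47 + (0 + 0)) = 81*(47 + 0) = 81*47 = 3807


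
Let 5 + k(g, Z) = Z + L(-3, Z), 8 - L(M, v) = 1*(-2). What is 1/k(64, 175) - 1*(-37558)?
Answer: 6760441/180 ≈ 37558.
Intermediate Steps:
L(M, v) = 10 (L(M, v) = 8 - (-2) = 8 - 1*(-2) = 8 + 2 = 10)
k(g, Z) = 5 + Z (k(g, Z) = -5 + (Z + 10) = -5 + (10 + Z) = 5 + Z)
1/k(64, 175) - 1*(-37558) = 1/(5 + 175) - 1*(-37558) = 1/180 + 37558 = 6760441/180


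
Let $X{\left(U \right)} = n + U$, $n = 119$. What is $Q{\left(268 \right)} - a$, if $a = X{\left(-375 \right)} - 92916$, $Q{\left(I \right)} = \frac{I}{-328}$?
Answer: $\frac{7640037}{82} \approx 93171.0$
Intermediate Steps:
$Q{\left(I \right)} = - \frac{I}{328}$ ($Q{\left(I \right)} = I \left(- \frac{1}{328}\right) = - \frac{I}{328}$)
$X{\left(U \right)} = 119 + U$
$a = -93172$ ($a = \left(119 - 375\right) - 92916 = -256 - 92916 = -93172$)
$Q{\left(268 \right)} - a = \left(- \frac{1}{328}\right) 268 - -93172 = - \frac{67}{82} + 93172 = \frac{7640037}{82}$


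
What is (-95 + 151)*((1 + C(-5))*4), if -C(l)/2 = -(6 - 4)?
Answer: 1120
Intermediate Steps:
C(l) = 4 (C(l) = -(-2)*(6 - 4) = -(-2)*2 = -2*(-2) = 4)
(-95 + 151)*((1 + C(-5))*4) = (-95 + 151)*((1 + 4)*4) = 56*(5*4) = 56*20 = 1120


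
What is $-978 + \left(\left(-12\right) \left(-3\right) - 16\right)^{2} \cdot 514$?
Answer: $204622$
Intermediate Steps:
$-978 + \left(\left(-12\right) \left(-3\right) - 16\right)^{2} \cdot 514 = -978 + \left(36 - 16\right)^{2} \cdot 514 = -978 + 20^{2} \cdot 514 = -978 + 400 \cdot 514 = -978 + 205600 = 204622$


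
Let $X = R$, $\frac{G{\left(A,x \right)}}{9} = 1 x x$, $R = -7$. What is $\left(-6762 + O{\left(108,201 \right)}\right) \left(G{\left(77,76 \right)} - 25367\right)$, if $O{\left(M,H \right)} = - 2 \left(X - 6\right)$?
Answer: $-179292112$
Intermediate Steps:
$G{\left(A,x \right)} = 9 x^{2}$ ($G{\left(A,x \right)} = 9 \cdot 1 x x = 9 x x = 9 x^{2}$)
$X = -7$
$O{\left(M,H \right)} = 26$ ($O{\left(M,H \right)} = - 2 \left(-7 - 6\right) = \left(-2\right) \left(-13\right) = 26$)
$\left(-6762 + O{\left(108,201 \right)}\right) \left(G{\left(77,76 \right)} - 25367\right) = \left(-6762 + 26\right) \left(9 \cdot 76^{2} - 25367\right) = - 6736 \left(9 \cdot 5776 - 25367\right) = - 6736 \left(51984 - 25367\right) = \left(-6736\right) 26617 = -179292112$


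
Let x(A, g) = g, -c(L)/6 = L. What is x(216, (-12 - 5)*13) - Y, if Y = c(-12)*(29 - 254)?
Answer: 15979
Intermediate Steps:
c(L) = -6*L
Y = -16200 (Y = (-6*(-12))*(29 - 254) = 72*(-225) = -16200)
x(216, (-12 - 5)*13) - Y = (-12 - 5)*13 - 1*(-16200) = -17*13 + 16200 = -221 + 16200 = 15979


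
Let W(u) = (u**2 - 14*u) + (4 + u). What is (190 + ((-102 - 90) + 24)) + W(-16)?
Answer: 490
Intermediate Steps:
W(u) = 4 + u**2 - 13*u
(190 + ((-102 - 90) + 24)) + W(-16) = (190 + ((-102 - 90) + 24)) + (4 + (-16)**2 - 13*(-16)) = (190 + (-192 + 24)) + (4 + 256 + 208) = (190 - 168) + 468 = 22 + 468 = 490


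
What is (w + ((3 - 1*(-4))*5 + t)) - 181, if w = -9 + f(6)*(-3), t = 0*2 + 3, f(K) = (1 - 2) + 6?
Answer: -167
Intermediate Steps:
f(K) = 5 (f(K) = -1 + 6 = 5)
t = 3 (t = 0 + 3 = 3)
w = -24 (w = -9 + 5*(-3) = -9 - 15 = -24)
(w + ((3 - 1*(-4))*5 + t)) - 181 = (-24 + ((3 - 1*(-4))*5 + 3)) - 181 = (-24 + ((3 + 4)*5 + 3)) - 181 = (-24 + (7*5 + 3)) - 181 = (-24 + (35 + 3)) - 181 = (-24 + 38) - 181 = 14 - 181 = -167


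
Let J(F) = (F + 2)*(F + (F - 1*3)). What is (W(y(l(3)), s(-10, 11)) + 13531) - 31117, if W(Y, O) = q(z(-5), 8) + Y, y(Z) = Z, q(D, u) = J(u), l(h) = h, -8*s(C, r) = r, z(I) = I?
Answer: -17453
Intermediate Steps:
s(C, r) = -r/8
J(F) = (-3 + 2*F)*(2 + F) (J(F) = (2 + F)*(F + (F - 3)) = (2 + F)*(F + (-3 + F)) = (2 + F)*(-3 + 2*F) = (-3 + 2*F)*(2 + F))
q(D, u) = -6 + u + 2*u²
W(Y, O) = 130 + Y (W(Y, O) = (-6 + 8 + 2*8²) + Y = (-6 + 8 + 2*64) + Y = (-6 + 8 + 128) + Y = 130 + Y)
(W(y(l(3)), s(-10, 11)) + 13531) - 31117 = ((130 + 3) + 13531) - 31117 = (133 + 13531) - 31117 = 13664 - 31117 = -17453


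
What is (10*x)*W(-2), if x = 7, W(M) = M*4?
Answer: -560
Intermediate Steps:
W(M) = 4*M
(10*x)*W(-2) = (10*7)*(4*(-2)) = 70*(-8) = -560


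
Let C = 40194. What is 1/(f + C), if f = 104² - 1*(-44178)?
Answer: 1/95188 ≈ 1.0506e-5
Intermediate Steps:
f = 54994 (f = 10816 + 44178 = 54994)
1/(f + C) = 1/(54994 + 40194) = 1/95188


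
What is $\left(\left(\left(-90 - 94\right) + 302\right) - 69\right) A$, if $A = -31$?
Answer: $-1519$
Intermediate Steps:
$\left(\left(\left(-90 - 94\right) + 302\right) - 69\right) A = \left(\left(\left(-90 - 94\right) + 302\right) - 69\right) \left(-31\right) = \left(\left(-184 + 302\right) - 69\right) \left(-31\right) = \left(118 - 69\right) \left(-31\right) = 49 \left(-31\right) = -1519$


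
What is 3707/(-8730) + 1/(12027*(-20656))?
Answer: -153488158519/361465230960 ≈ -0.42463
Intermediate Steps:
3707/(-8730) + 1/(12027*(-20656)) = 3707*(-1/8730) + (1/12027)*(-1/20656) = -3707/8730 - 1/248429712 = -153488158519/361465230960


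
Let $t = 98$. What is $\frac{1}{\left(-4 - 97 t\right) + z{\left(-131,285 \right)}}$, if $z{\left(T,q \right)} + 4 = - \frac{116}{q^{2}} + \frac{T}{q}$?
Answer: $- \frac{81225}{772812101} \approx -0.0001051$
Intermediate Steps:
$z{\left(T,q \right)} = -4 - \frac{116}{q^{2}} + \frac{T}{q}$ ($z{\left(T,q \right)} = -4 + \left(- \frac{116}{q^{2}} + \frac{T}{q}\right) = -4 - \frac{116}{q^{2}} + \frac{T}{q}$)
$\frac{1}{\left(-4 - 97 t\right) + z{\left(-131,285 \right)}} = \frac{1}{\left(-4 - 9506\right) - \left(4 + \frac{116}{81225} + \frac{131}{285}\right)} = \frac{1}{\left(-4 - 9506\right) - \frac{362351}{81225}} = \frac{1}{-9510 - \frac{362351}{81225}} = \frac{1}{- \frac{772812101}{81225}} = - \frac{81225}{772812101}$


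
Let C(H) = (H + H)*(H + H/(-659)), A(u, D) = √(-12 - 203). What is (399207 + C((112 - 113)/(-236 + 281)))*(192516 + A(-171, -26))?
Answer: 34186462672198252/444825 + 532731762641*I*√215/1334475 ≈ 7.6854e+10 + 5.8535e+6*I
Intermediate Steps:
A(u, D) = I*√215 (A(u, D) = √(-215) = I*√215)
C(H) = 1316*H²/659 (C(H) = (2*H)*(H + H*(-1/659)) = (2*H)*(H - H/659) = (2*H)*(658*H/659) = 1316*H²/659)
(399207 + C((112 - 113)/(-236 + 281)))*(192516 + A(-171, -26)) = (399207 + 1316*((112 - 113)/(-236 + 281))²/659)*(192516 + I*√215) = (399207 + 1316*(-1/45)²/659)*(192516 + I*√215) = (399207 + (1316/659)*(1/2025))*(192516 + I*√215) = (399207 + 1316/1334475)*(192516 + I*√215) = 532731762641*(192516 + I*√215)/1334475 = 34186462672198252/444825 + 532731762641*I*√215/1334475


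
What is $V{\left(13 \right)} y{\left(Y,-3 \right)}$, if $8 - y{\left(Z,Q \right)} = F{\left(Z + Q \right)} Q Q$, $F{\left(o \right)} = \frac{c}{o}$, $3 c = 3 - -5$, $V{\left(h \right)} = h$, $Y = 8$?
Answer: $\frac{208}{5} \approx 41.6$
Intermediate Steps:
$c = \frac{8}{3}$ ($c = \frac{3 - -5}{3} = \frac{3 + 5}{3} = \frac{1}{3} \cdot 8 = \frac{8}{3} \approx 2.6667$)
$F{\left(o \right)} = \frac{8}{3 o}$
$y{\left(Z,Q \right)} = 8 - \frac{8 Q^{2}}{3 \left(Q + Z\right)}$ ($y{\left(Z,Q \right)} = 8 - \frac{8}{3 \left(Z + Q\right)} Q Q = 8 - \frac{8}{3 \left(Q + Z\right)} Q Q = 8 - \frac{8 Q}{3 \left(Q + Z\right)} Q = 8 - \frac{8 Q^{2}}{3 \left(Q + Z\right)}$)
$V{\left(13 \right)} y{\left(Y,-3 \right)} = 13 \frac{8 \left(-3\right) + 8 \cdot 8 - \frac{8 \left(-3\right)^{2}}{3}}{-3 + 8} = 13 \frac{-24 + 64 - 24}{5} = 13 \cdot \frac{1}{5} \cdot 16 = 13 \cdot \frac{16}{5} = \frac{208}{5}$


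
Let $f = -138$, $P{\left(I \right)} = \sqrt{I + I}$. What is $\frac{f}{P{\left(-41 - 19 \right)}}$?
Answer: $\frac{23 i \sqrt{30}}{10} \approx 12.598 i$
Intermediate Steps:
$P{\left(I \right)} = \sqrt{2} \sqrt{I}$ ($P{\left(I \right)} = \sqrt{2 I} = \sqrt{2} \sqrt{I}$)
$\frac{f}{P{\left(-41 - 19 \right)}} = - \frac{138}{\sqrt{2} \sqrt{-41 - 19}} = - \frac{138}{\sqrt{2} \sqrt{-60}} = - \frac{138}{\sqrt{2} \cdot 2 i \sqrt{15}} = - \frac{138}{2 i \sqrt{30}} = - 138 \left(- \frac{i \sqrt{30}}{60}\right) = \frac{23 i \sqrt{30}}{10}$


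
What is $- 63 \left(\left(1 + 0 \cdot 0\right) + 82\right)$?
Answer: $-5229$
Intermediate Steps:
$- 63 \left(\left(1 + 0 \cdot 0\right) + 82\right) = - 63 \left(\left(1 + 0\right) + 82\right) = - 63 \left(1 + 82\right) = \left(-63\right) 83 = -5229$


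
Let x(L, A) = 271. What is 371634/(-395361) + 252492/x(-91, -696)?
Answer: 33241592266/35714277 ≈ 930.76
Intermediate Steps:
371634/(-395361) + 252492/x(-91, -696) = 371634/(-395361) + 252492/271 = 371634*(-1/395361) + 252492*(1/271) = -123878/131787 + 252492/271 = 33241592266/35714277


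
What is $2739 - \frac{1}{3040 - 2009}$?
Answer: $\frac{2823908}{1031} \approx 2739.0$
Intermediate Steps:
$2739 - \frac{1}{3040 - 2009} = 2739 - \frac{1}{1031} = \frac{2823908}{1031}$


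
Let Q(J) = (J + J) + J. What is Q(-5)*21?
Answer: -315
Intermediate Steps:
Q(J) = 3*J (Q(J) = 2*J + J = 3*J)
Q(-5)*21 = (3*(-5))*21 = -15*21 = -315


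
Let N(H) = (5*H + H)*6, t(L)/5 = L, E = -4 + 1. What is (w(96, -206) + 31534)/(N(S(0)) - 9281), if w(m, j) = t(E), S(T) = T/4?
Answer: -31519/9281 ≈ -3.3961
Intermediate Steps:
E = -3
S(T) = T/4 (S(T) = T*(¼) = T/4)
t(L) = 5*L
w(m, j) = -15 (w(m, j) = 5*(-3) = -15)
N(H) = 36*H (N(H) = (6*H)*6 = 36*H)
(w(96, -206) + 31534)/(N(S(0)) - 9281) = (-15 + 31534)/(36*((¼)*0) - 9281) = 31519/(36*0 - 9281) = 31519/(0 - 9281) = 31519/(-9281) = 31519*(-1/9281) = -31519/9281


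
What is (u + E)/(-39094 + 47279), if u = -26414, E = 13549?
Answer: -2573/1637 ≈ -1.5718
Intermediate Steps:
(u + E)/(-39094 + 47279) = (-26414 + 13549)/(-39094 + 47279) = -12865/8185 = -12865*1/8185 = -2573/1637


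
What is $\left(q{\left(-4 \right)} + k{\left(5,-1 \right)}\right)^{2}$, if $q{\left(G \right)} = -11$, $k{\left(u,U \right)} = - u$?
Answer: $256$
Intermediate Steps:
$\left(q{\left(-4 \right)} + k{\left(5,-1 \right)}\right)^{2} = \left(-11 - 5\right)^{2} = \left(-16\right)^{2} = 256$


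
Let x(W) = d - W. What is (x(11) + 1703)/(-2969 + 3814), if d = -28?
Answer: 128/65 ≈ 1.9692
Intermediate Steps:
x(W) = -28 - W
(x(11) + 1703)/(-2969 + 3814) = ((-28 - 1*11) + 1703)/(-2969 + 3814) = ((-28 - 11) + 1703)/845 = (-39 + 1703)*(1/845) = 1664*(1/845) = 128/65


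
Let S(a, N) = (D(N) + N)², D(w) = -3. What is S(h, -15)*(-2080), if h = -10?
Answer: -673920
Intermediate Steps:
S(a, N) = (-3 + N)²
S(h, -15)*(-2080) = (-3 - 15)²*(-2080) = (-18)²*(-2080) = 324*(-2080) = -673920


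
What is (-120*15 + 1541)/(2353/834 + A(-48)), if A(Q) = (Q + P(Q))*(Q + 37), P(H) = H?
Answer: -30858/126151 ≈ -0.24461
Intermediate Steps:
A(Q) = 2*Q*(37 + Q) (A(Q) = (Q + Q)*(Q + 37) = (2*Q)*(37 + Q) = 2*Q*(37 + Q))
(-120*15 + 1541)/(2353/834 + A(-48)) = (-120*15 + 1541)/(2353/834 + 2*(-48)*(37 - 48)) = (-1800 + 1541)/(2353*(1/834) + 2*(-48)*(-11)) = -259/(2353/834 + 1056) = -259/883057/834 = -259*834/883057 = -30858/126151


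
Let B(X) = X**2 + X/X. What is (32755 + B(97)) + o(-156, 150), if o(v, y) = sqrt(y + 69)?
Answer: 42165 + sqrt(219) ≈ 42180.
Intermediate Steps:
o(v, y) = sqrt(69 + y)
B(X) = 1 + X**2 (B(X) = X**2 + 1 = 1 + X**2)
(32755 + B(97)) + o(-156, 150) = (32755 + (1 + 97**2)) + sqrt(69 + 150) = (32755 + (1 + 9409)) + sqrt(219) = (32755 + 9410) + sqrt(219) = 42165 + sqrt(219)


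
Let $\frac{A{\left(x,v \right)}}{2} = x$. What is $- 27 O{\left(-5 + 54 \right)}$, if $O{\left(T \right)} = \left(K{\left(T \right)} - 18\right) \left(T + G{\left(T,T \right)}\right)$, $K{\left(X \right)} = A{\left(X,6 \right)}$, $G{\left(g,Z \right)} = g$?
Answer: $-211680$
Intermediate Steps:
$A{\left(x,v \right)} = 2 x$
$K{\left(X \right)} = 2 X$
$O{\left(T \right)} = 2 T \left(-18 + 2 T\right)$ ($O{\left(T \right)} = \left(2 T - 18\right) \left(T + T\right) = \left(-18 + 2 T\right) 2 T = 2 T \left(-18 + 2 T\right)$)
$- 27 O{\left(-5 + 54 \right)} = - 27 \cdot 4 \left(-5 + 54\right) \left(-9 + \left(-5 + 54\right)\right) = - 27 \cdot 4 \cdot 49 \left(-9 + 49\right) = - 27 \cdot 4 \cdot 49 \cdot 40 = \left(-27\right) 7840 = -211680$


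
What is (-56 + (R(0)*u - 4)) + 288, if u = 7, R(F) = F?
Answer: 228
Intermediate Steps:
(-56 + (R(0)*u - 4)) + 288 = (-56 + (0*7 - 4)) + 288 = (-56 + (0 - 4)) + 288 = (-56 - 4) + 288 = -60 + 288 = 228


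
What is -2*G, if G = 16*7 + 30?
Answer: -284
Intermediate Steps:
G = 142 (G = 112 + 30 = 142)
-2*G = -2*142 = -284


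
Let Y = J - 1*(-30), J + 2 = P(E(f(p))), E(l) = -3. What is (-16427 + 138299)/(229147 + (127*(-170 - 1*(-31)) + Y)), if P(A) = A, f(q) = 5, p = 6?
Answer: 121872/211519 ≈ 0.57617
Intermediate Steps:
J = -5 (J = -2 - 3 = -5)
Y = 25 (Y = -5 - 1*(-30) = -5 + 30 = 25)
(-16427 + 138299)/(229147 + (127*(-170 - 1*(-31)) + Y)) = (-16427 + 138299)/(229147 + (127*(-170 - 1*(-31)) + 25)) = 121872/(229147 + (127*(-170 + 31) + 25)) = 121872/(229147 + (127*(-139) + 25)) = 121872/(229147 + (-17653 + 25)) = 121872/(229147 - 17628) = 121872/211519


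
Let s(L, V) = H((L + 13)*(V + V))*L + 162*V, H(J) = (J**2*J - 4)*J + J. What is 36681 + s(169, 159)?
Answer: 1896185130009108139851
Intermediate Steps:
H(J) = J + J*(-4 + J**3) (H(J) = (J**3 - 4)*J + J = (-4 + J**3)*J + J = J*(-4 + J**3) + J = J + J*(-4 + J**3))
s(L, V) = 162*V + 2*L*V*(-3 + 8*V**3*(13 + L)**3)*(13 + L) (s(L, V) = (((L + 13)*(V + V))*(-3 + ((L + 13)*(V + V))**3))*L + 162*V = (((13 + L)*(2*V))*(-3 + ((13 + L)*(2*V))**3))*L + 162*V = ((2*V*(13 + L))*(-3 + (2*V*(13 + L))**3))*L + 162*V = ((2*V*(13 + L))*(-3 + 8*V**3*(13 + L)**3))*L + 162*V = (2*V*(-3 + 8*V**3*(13 + L)**3)*(13 + L))*L + 162*V = 2*L*V*(-3 + 8*V**3*(13 + L)**3)*(13 + L) + 162*V = 162*V + 2*L*V*(-3 + 8*V**3*(13 + L)**3)*(13 + L))
36681 + s(169, 159) = 36681 + 2*159*(81 + 169*(-3 + 8*159**3*(13 + 169)**3)*(13 + 169)) = 36681 + 2*159*(81 + 169*(-3 + 8*4019679*182**3)*182) = 36681 + 2*159*(81 + 169*(-3 + 8*4019679*6028568)*182) = 36681 + 2*159*(81 + 169*(-3 + 193863265517376)*182) = 36681 + 2*159*(81 + 169*193863265517373*182) = 36681 + 2*159*(81 + 5962846320783358734) = 36681 + 2*159*5962846320783358815 = 36681 + 1896185130009108103170 = 1896185130009108139851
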